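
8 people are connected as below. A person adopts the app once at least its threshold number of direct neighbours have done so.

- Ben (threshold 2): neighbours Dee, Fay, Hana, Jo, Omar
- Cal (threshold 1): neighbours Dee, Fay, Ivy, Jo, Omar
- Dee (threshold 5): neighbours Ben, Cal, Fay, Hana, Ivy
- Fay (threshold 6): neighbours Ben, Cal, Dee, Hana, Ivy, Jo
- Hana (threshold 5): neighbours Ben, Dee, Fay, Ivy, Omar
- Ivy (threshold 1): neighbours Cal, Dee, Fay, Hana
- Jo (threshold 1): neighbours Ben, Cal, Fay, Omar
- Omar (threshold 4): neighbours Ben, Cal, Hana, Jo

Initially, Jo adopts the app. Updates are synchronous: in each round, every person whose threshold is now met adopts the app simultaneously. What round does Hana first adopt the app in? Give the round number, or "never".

Round 1 — Jo adopts the app (initial).
Round 2 — checking thresholds:
  Ben: 1 of 5 neighbours < 2, not yet.
  Cal: 1 of 5 neighbours ≥ 1, adopts the app.
  Fay: 1 of 6 neighbours < 6, not yet.
  Omar: 1 of 4 neighbours < 4, not yet.
Round 3 — checking thresholds:
  Ben: 1 of 5 neighbours < 2, not yet.
  Dee: 1 of 5 neighbours < 5, not yet.
  Fay: 2 of 6 neighbours < 6, not yet.
  Ivy: 1 of 4 neighbours ≥ 1, adopts the app.
  Omar: 2 of 4 neighbours < 4, not yet.
Round 4 — no new adoptions; cascade stops.

never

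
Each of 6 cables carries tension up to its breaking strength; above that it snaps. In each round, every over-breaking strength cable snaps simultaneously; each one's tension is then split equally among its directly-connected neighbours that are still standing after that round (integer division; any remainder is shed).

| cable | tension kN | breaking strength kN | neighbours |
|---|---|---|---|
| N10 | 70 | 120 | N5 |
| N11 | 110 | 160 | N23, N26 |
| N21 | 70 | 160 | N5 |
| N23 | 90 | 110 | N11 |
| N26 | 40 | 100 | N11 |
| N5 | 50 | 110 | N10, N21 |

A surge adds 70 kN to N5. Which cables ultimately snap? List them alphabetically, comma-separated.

N10, N5

Round 1 — N5 at 120 > 110. N5 snaps.
  N5 sheds 120 kN to N10, N21: 60 each.
    N10: 70+60 = 130 > 120
    N21: 70+60 = 130 ≤ 160
Round 2 — N10 snaps.
  N10 sheds 130 kN: no online neighbours, lost.
No further breaks.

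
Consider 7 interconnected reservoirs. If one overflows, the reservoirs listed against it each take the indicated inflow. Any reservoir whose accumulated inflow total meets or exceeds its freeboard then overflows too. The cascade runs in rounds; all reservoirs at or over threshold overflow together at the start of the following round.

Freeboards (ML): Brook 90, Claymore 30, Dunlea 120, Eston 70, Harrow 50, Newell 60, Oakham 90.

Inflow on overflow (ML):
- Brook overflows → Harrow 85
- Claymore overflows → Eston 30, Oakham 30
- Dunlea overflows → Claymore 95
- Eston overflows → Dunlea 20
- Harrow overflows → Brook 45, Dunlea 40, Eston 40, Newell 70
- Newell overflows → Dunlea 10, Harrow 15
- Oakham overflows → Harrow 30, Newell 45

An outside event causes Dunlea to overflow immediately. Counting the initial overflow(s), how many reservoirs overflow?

Round 1 — Dunlea overflows (initial).
  Claymore: +95 → 95 ≥ 30
Round 2 — Claymore overflows.
  Eston: +30 → 30 < 70
  Oakham: +30 → 30 < 90
No further overflows.

2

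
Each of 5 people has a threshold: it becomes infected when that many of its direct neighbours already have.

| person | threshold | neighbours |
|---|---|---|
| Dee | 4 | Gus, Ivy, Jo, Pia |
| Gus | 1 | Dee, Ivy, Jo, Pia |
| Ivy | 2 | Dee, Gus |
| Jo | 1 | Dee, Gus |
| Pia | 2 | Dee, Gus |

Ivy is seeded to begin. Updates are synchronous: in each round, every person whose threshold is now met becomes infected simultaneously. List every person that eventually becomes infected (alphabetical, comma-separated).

Round 1 — Ivy becomes infected (initial).
Round 2 — checking thresholds:
  Dee: 1 of 4 neighbours < 4, not yet.
  Gus: 1 of 4 neighbours ≥ 1, becomes infected.
Round 3 — checking thresholds:
  Dee: 2 of 4 neighbours < 4, not yet.
  Jo: 1 of 2 neighbours ≥ 1, becomes infected.
  Pia: 1 of 2 neighbours < 2, not yet.
Round 4 — no new infections; cascade stops.

Gus, Ivy, Jo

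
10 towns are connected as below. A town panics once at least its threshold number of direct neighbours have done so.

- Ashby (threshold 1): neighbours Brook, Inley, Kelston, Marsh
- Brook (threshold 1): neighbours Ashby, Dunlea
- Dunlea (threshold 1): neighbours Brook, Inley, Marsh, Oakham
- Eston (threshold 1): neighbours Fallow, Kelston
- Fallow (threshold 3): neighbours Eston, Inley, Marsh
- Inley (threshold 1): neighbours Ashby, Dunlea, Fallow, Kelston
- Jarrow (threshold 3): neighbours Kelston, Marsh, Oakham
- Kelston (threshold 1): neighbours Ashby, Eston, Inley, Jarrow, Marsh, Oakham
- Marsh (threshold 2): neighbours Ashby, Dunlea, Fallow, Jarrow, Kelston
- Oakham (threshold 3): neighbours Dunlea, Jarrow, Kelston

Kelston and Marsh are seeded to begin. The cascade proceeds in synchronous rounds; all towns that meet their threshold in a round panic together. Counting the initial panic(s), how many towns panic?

Round 1 — Kelston, Marsh panic (initial).
Round 2 — checking thresholds:
  Ashby: 2 of 4 neighbours ≥ 1, panics.
  Dunlea: 1 of 4 neighbours ≥ 1, panics.
  Eston: 1 of 2 neighbours ≥ 1, panics.
  Fallow: 1 of 3 neighbours < 3, holds.
  Inley: 1 of 4 neighbours ≥ 1, panics.
  Jarrow: 2 of 3 neighbours < 3, holds.
  Oakham: 1 of 3 neighbours < 3, holds.
Round 3 — checking thresholds:
  Brook: 2 of 2 neighbours ≥ 1, panics.
  Fallow: 3 of 3 neighbours ≥ 3, panics.
  Jarrow: 2 of 3 neighbours < 3, holds.
  Oakham: 2 of 3 neighbours < 3, holds.
Round 4 — no new panics; cascade stops.

8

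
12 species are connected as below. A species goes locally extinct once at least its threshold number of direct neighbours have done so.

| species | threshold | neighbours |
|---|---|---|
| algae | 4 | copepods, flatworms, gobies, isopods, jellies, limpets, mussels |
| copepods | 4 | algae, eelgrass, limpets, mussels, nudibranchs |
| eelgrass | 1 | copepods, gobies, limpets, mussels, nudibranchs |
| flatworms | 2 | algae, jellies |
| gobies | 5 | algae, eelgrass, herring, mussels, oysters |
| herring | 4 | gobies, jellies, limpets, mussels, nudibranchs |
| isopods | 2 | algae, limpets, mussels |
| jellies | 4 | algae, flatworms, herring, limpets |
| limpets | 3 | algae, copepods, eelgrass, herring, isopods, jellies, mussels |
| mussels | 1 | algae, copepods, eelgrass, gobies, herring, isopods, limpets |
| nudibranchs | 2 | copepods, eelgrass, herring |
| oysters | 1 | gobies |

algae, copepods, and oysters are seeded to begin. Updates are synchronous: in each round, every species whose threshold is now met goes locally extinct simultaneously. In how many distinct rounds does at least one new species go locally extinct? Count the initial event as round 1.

3

Round 1 — algae, copepods, oysters go locally extinct (initial).
Round 2 — checking thresholds:
  eelgrass: 1 of 5 neighbours ≥ 1, goes locally extinct.
  flatworms: 1 of 2 neighbours < 2, below threshold.
  gobies: 2 of 5 neighbours < 5, below threshold.
  isopods: 1 of 3 neighbours < 2, below threshold.
  jellies: 1 of 4 neighbours < 4, below threshold.
  limpets: 2 of 7 neighbours < 3, below threshold.
  mussels: 2 of 7 neighbours ≥ 1, goes locally extinct.
  nudibranchs: 1 of 3 neighbours < 2, below threshold.
Round 3 — checking thresholds:
  flatworms: 1 of 2 neighbours < 2, below threshold.
  gobies: 4 of 5 neighbours < 5, below threshold.
  herring: 1 of 5 neighbours < 4, below threshold.
  isopods: 2 of 3 neighbours ≥ 2, goes locally extinct.
  jellies: 1 of 4 neighbours < 4, below threshold.
  limpets: 4 of 7 neighbours ≥ 3, goes locally extinct.
  nudibranchs: 2 of 3 neighbours ≥ 2, goes locally extinct.
Round 4 — no new extinctions; cascade stops.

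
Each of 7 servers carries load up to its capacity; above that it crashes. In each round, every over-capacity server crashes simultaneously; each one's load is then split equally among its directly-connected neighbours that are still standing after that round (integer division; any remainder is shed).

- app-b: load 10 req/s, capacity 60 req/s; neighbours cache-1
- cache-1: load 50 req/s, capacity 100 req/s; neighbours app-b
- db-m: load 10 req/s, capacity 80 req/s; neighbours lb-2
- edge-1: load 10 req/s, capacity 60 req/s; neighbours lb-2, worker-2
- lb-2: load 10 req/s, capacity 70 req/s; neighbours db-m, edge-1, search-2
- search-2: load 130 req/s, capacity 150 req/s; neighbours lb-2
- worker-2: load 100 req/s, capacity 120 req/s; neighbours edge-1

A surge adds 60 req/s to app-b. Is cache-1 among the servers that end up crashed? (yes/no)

Round 1 — app-b at 70 > 60. app-b crashes.
  app-b sheds 70 req/s to cache-1: 70 each.
    cache-1: 50+70 = 120 > 100
Round 2 — cache-1 crashes.
  cache-1 sheds 120 req/s: no online neighbours, lost.
No further crashes.

yes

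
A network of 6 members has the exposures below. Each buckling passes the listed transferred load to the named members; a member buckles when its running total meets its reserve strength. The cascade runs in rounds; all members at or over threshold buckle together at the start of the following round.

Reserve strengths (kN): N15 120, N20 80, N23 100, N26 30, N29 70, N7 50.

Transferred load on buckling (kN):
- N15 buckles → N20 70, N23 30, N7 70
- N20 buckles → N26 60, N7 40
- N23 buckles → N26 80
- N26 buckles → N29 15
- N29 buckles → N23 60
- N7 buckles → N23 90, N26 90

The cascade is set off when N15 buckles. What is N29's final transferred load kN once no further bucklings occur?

Round 1 — N15 buckles (initial).
  N20: +70 → 70 < 80
  N23: +30 → 30 < 100
  N7: +70 → 70 ≥ 50
Round 2 — N7 buckles.
  N23: +90 → 120 ≥ 100
  N26: +90 → 90 ≥ 30
Round 3 — N23, N26 buckle.
  N29: +15 → 15 < 70
No further bucklings.

15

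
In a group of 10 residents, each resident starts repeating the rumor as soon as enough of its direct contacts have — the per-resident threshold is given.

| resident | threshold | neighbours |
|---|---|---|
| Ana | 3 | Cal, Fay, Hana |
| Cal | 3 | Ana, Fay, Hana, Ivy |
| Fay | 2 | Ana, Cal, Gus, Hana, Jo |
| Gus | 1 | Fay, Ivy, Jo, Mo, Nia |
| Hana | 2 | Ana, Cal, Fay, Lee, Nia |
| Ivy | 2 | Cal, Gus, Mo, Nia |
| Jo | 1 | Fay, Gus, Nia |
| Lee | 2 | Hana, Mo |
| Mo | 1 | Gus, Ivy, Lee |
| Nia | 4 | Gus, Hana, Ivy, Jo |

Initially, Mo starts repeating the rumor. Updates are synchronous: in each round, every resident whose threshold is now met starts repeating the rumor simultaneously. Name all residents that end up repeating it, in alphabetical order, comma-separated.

Fay, Gus, Ivy, Jo, Mo

Round 1 — Mo starts repeating the rumor (initial).
Round 2 — checking thresholds:
  Gus: 1 of 5 neighbours ≥ 1, starts repeating the rumor.
  Ivy: 1 of 4 neighbours < 2, holds.
  Lee: 1 of 2 neighbours < 2, holds.
Round 3 — checking thresholds:
  Fay: 1 of 5 neighbours < 2, holds.
  Ivy: 2 of 4 neighbours ≥ 2, starts repeating the rumor.
  Jo: 1 of 3 neighbours ≥ 1, starts repeating the rumor.
  Lee: 1 of 2 neighbours < 2, holds.
  Nia: 1 of 4 neighbours < 4, holds.
Round 4 — checking thresholds:
  Cal: 1 of 4 neighbours < 3, holds.
  Fay: 2 of 5 neighbours ≥ 2, starts repeating the rumor.
  Lee: 1 of 2 neighbours < 2, holds.
  Nia: 3 of 4 neighbours < 4, holds.
Round 5 — no new spreads; cascade stops.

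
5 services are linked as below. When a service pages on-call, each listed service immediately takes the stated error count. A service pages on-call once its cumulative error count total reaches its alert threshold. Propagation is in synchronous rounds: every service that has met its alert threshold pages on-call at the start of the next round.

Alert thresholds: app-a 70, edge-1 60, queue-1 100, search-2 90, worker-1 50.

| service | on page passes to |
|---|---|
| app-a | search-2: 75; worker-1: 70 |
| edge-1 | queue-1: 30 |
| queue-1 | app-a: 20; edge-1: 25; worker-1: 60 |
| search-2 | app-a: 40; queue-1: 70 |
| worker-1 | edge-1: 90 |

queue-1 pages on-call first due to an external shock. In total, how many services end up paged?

3

Round 1 — queue-1 pages on-call (initial).
  app-a: +20 → 20 < 70
  edge-1: +25 → 25 < 60
  worker-1: +60 → 60 ≥ 50
Round 2 — worker-1 pages on-call.
  edge-1: +90 → 115 ≥ 60
Round 3 — edge-1 pages on-call.
No further pages.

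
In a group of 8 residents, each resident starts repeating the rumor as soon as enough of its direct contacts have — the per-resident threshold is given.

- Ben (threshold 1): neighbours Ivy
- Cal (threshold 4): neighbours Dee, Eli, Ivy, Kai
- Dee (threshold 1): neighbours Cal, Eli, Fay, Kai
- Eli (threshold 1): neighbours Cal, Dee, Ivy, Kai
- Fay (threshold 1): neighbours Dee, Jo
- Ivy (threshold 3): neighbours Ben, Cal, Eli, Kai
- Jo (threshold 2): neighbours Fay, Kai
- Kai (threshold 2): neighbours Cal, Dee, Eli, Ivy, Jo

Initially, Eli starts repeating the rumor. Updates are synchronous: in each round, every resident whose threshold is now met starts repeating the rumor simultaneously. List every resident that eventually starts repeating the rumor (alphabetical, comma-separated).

Dee, Eli, Fay, Jo, Kai

Round 1 — Eli starts repeating the rumor (initial).
Round 2 — checking thresholds:
  Cal: 1 of 4 neighbours < 4, holds.
  Dee: 1 of 4 neighbours ≥ 1, starts repeating the rumor.
  Ivy: 1 of 4 neighbours < 3, holds.
  Kai: 1 of 5 neighbours < 2, holds.
Round 3 — checking thresholds:
  Cal: 2 of 4 neighbours < 4, holds.
  Fay: 1 of 2 neighbours ≥ 1, starts repeating the rumor.
  Ivy: 1 of 4 neighbours < 3, holds.
  Kai: 2 of 5 neighbours ≥ 2, starts repeating the rumor.
Round 4 — checking thresholds:
  Cal: 3 of 4 neighbours < 4, holds.
  Ivy: 2 of 4 neighbours < 3, holds.
  Jo: 2 of 2 neighbours ≥ 2, starts repeating the rumor.
Round 5 — no new spreads; cascade stops.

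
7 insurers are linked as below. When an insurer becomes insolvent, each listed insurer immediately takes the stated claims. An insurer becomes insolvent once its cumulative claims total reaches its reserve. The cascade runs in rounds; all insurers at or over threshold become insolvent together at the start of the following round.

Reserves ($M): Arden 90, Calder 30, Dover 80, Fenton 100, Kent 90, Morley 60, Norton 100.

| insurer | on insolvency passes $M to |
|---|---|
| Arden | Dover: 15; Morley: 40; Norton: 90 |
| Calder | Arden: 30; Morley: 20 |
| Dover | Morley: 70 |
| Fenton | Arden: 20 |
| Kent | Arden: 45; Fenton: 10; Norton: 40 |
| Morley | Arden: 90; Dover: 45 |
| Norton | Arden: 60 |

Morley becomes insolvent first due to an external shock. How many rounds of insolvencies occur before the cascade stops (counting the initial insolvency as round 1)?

2

Round 1 — Morley becomes insolvent (initial).
  Arden: +90 → 90 ≥ 90
  Dover: +45 → 45 < 80
Round 2 — Arden becomes insolvent.
  Dover: +15 → 60 < 80
  Norton: +90 → 90 < 100
No further insolvencies.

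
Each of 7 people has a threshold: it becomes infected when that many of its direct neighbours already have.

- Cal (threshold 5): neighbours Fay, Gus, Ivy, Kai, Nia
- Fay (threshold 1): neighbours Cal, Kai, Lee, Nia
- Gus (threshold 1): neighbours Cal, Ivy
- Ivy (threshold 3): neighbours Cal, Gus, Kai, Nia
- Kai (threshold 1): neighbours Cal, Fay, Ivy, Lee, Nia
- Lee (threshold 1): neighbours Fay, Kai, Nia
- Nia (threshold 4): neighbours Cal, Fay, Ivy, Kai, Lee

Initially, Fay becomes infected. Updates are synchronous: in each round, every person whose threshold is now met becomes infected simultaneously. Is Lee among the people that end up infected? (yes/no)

yes

Round 1 — Fay becomes infected (initial).
Round 2 — checking thresholds:
  Cal: 1 of 5 neighbours < 5, not yet.
  Kai: 1 of 5 neighbours ≥ 1, becomes infected.
  Lee: 1 of 3 neighbours ≥ 1, becomes infected.
  Nia: 1 of 5 neighbours < 4, not yet.
Round 3 — no new infections; cascade stops.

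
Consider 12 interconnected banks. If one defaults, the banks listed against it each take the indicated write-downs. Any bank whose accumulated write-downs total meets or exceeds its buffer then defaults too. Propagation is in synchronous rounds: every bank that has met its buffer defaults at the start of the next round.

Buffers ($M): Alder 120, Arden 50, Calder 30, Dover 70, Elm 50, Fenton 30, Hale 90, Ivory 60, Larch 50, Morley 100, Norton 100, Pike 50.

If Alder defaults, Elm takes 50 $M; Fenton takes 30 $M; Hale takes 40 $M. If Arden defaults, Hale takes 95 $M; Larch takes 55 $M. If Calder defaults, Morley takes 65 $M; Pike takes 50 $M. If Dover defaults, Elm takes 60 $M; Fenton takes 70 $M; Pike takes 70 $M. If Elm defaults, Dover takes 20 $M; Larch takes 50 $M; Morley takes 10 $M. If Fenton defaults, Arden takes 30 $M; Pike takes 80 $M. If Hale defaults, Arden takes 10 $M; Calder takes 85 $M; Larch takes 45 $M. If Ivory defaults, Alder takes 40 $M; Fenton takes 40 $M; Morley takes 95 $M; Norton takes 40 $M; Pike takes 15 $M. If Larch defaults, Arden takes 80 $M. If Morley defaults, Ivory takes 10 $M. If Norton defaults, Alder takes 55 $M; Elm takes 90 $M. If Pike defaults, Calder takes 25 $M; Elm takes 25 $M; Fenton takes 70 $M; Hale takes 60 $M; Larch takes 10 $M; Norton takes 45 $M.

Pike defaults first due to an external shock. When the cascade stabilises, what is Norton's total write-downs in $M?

45

Round 1 — Pike defaults (initial).
  Calder: +25 → 25 < 30
  Elm: +25 → 25 < 50
  Fenton: +70 → 70 ≥ 30
  Hale: +60 → 60 < 90
  Larch: +10 → 10 < 50
  Norton: +45 → 45 < 100
Round 2 — Fenton defaults.
  Arden: +30 → 30 < 50
No further defaults.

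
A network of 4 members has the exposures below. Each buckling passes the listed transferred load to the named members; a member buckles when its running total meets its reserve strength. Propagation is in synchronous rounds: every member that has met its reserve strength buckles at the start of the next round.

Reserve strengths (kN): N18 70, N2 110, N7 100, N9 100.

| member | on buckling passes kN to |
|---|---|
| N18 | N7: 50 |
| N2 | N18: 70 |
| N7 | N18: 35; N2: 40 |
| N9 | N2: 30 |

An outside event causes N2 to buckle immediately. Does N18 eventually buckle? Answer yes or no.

Round 1 — N2 buckles (initial).
  N18: +70 → 70 ≥ 70
Round 2 — N18 buckles.
  N7: +50 → 50 < 100
No further bucklings.

yes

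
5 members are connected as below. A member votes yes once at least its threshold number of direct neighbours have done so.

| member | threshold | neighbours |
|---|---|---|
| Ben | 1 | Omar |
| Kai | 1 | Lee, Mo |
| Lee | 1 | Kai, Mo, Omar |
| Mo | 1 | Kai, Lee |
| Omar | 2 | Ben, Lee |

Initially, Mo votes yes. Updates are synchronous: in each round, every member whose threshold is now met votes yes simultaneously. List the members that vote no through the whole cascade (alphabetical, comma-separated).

Ben, Omar

Round 1 — Mo votes yes (initial).
Round 2 — checking thresholds:
  Kai: 1 of 2 neighbours ≥ 1, votes yes.
  Lee: 1 of 3 neighbours ≥ 1, votes yes.
Round 3 — no new yes votes; cascade stops.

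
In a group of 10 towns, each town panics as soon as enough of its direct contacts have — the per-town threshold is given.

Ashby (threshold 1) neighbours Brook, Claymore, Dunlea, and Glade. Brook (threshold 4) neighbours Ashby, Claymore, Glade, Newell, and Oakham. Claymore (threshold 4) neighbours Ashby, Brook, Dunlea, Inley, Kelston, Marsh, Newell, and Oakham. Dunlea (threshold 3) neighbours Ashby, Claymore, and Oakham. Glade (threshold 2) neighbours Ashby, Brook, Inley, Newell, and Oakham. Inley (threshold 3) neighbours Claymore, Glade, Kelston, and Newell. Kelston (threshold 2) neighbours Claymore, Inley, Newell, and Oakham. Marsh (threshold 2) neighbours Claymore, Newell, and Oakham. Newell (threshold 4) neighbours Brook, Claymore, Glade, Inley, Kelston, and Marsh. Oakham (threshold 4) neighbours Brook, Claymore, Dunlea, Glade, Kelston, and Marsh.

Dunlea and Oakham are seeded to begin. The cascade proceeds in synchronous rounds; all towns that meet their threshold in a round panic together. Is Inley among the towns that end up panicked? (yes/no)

no

Round 1 — Dunlea, Oakham panic (initial).
Round 2 — checking thresholds:
  Ashby: 1 of 4 neighbours ≥ 1, panics.
  Brook: 1 of 5 neighbours < 4, not yet.
  Claymore: 2 of 8 neighbours < 4, not yet.
  Glade: 1 of 5 neighbours < 2, not yet.
  Kelston: 1 of 4 neighbours < 2, not yet.
  Marsh: 1 of 3 neighbours < 2, not yet.
Round 3 — checking thresholds:
  Brook: 2 of 5 neighbours < 4, not yet.
  Claymore: 3 of 8 neighbours < 4, not yet.
  Glade: 2 of 5 neighbours ≥ 2, panics.
  Kelston: 1 of 4 neighbours < 2, not yet.
  Marsh: 1 of 3 neighbours < 2, not yet.
Round 4 — no new panics; cascade stops.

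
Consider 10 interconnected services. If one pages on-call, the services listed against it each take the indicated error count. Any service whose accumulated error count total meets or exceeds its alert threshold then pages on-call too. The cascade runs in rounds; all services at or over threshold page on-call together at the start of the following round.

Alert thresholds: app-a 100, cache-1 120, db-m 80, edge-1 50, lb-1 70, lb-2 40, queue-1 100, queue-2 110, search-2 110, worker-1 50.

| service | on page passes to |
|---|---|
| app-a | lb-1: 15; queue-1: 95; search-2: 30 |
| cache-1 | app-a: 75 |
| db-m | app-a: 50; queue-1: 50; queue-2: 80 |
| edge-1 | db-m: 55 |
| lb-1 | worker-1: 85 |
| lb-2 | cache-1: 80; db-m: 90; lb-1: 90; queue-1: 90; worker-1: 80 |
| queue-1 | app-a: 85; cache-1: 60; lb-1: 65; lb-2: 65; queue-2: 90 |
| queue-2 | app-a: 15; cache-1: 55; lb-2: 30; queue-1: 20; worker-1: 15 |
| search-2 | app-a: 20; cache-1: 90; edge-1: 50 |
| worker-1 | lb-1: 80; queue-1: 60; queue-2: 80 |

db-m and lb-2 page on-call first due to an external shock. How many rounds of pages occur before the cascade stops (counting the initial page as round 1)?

Round 1 — db-m, lb-2 page on-call (initial).
  app-a: +50 → 50 < 100
  cache-1: +80 → 80 < 120
  lb-1: +90 → 90 ≥ 70
  queue-1: +50+90 → 140 ≥ 100
  queue-2: +80 → 80 < 110
  worker-1: +80 → 80 ≥ 50
Round 2 — lb-1, queue-1, worker-1 page on-call.
  app-a: +85 → 135 ≥ 100
  cache-1: +60 → 140 ≥ 120
  queue-2: +90+80 → 250 ≥ 110
Round 3 — app-a, cache-1, queue-2 page on-call.
  search-2: +30 → 30 < 110
No further pages.

3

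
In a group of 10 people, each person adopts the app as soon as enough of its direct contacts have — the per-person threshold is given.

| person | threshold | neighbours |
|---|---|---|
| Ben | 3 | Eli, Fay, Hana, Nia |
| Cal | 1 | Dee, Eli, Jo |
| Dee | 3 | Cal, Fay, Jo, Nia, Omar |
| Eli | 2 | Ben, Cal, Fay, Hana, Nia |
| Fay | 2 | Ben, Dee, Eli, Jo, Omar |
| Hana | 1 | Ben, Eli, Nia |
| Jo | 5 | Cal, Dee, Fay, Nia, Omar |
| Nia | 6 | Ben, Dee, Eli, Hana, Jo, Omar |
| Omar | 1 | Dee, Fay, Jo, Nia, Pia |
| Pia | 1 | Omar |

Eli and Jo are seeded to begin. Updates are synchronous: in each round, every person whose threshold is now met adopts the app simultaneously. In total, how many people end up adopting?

Round 1 — Eli, Jo adopt the app (initial).
Round 2 — checking thresholds:
  Ben: 1 of 4 neighbours < 3, below threshold.
  Cal: 2 of 3 neighbours ≥ 1, adopts the app.
  Dee: 1 of 5 neighbours < 3, below threshold.
  Fay: 2 of 5 neighbours ≥ 2, adopts the app.
  Hana: 1 of 3 neighbours ≥ 1, adopts the app.
  Nia: 2 of 6 neighbours < 6, below threshold.
  Omar: 1 of 5 neighbours ≥ 1, adopts the app.
Round 3 — checking thresholds:
  Ben: 3 of 4 neighbours ≥ 3, adopts the app.
  Dee: 4 of 5 neighbours ≥ 3, adopts the app.
  Nia: 4 of 6 neighbours < 6, below threshold.
  Pia: 1 of 1 neighbours ≥ 1, adopts the app.
Round 4 — checking thresholds:
  Nia: 6 of 6 neighbours ≥ 6, adopts the app.
Round 5 — no new adoptions; cascade stops.

10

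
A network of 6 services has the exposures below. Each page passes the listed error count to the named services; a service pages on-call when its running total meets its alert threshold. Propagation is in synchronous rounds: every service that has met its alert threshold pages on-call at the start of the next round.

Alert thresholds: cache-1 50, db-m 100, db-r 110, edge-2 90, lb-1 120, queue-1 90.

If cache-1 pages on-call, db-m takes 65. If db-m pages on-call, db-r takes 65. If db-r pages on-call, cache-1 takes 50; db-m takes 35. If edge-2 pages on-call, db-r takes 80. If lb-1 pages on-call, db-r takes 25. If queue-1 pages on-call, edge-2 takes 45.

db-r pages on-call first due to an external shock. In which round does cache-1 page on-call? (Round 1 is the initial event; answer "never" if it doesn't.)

Round 1 — db-r pages on-call (initial).
  cache-1: +50 → 50 ≥ 50
  db-m: +35 → 35 < 100
Round 2 — cache-1 pages on-call.
  db-m: +65 → 100 ≥ 100
Round 3 — db-m pages on-call.
No further pages.

2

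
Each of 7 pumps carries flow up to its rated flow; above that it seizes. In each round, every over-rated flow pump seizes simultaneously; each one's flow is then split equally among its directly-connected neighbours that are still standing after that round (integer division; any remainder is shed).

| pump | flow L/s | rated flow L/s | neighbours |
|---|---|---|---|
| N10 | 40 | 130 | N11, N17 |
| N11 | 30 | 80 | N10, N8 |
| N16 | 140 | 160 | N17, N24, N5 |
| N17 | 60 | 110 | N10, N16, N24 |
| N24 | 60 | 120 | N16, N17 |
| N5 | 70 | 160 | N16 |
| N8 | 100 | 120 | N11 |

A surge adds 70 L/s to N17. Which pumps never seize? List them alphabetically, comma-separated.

Round 1 — N17 at 130 > 110. N17 seizes.
  N17 sheds 130 L/s to N10, N16, N24: 43 each (1 lost).
    N10: 40+43 = 83 ≤ 130
    N16: 140+43 = 183 > 160
    N24: 60+43 = 103 ≤ 120
Round 2 — N16 seizes.
  N16 sheds 183 L/s to N24, N5: 91 each (1 lost).
    N24: 103+91 = 194 > 120
    N5: 70+91 = 161 > 160
Round 3 — N24, N5 seize.
  N24 sheds 194 L/s: no online neighbours, lost.
  N5 sheds 161 L/s: no online neighbours, lost.
No further seizures.

N10, N11, N8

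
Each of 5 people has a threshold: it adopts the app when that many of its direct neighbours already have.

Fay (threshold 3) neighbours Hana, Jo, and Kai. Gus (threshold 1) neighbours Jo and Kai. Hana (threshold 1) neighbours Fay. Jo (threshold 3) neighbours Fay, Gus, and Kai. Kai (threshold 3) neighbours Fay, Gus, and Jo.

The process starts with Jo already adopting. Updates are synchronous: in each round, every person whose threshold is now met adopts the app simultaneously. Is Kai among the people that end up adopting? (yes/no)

Round 1 — Jo adopts the app (initial).
Round 2 — checking thresholds:
  Fay: 1 of 3 neighbours < 3, holds.
  Gus: 1 of 2 neighbours ≥ 1, adopts the app.
  Kai: 1 of 3 neighbours < 3, holds.
Round 3 — no new adoptions; cascade stops.

no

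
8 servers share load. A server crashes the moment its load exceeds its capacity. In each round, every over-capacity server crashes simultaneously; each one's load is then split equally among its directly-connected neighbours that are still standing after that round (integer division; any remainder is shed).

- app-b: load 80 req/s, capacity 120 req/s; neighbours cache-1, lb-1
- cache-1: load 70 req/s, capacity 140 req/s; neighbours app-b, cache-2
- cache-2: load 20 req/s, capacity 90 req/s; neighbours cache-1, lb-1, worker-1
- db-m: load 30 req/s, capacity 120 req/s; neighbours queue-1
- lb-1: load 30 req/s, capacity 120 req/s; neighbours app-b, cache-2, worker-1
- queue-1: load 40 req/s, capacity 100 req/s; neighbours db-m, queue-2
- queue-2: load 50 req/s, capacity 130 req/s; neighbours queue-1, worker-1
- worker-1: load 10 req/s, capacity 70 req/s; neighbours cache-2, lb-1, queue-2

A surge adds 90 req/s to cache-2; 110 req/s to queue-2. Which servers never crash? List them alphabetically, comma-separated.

none

Round 1 — cache-2 at 110 > 90; queue-2 at 160 > 130. cache-2, queue-2 crash.
  cache-2 sheds 110 req/s to cache-1, lb-1, worker-1: 36 each (2 lost).
    cache-1: 70+36 = 106 ≤ 140
    lb-1: 30+36 = 66 ≤ 120
    worker-1: 10+36 = 46 ≤ 70
  queue-2 sheds 160 req/s to queue-1, worker-1: 80 each.
    queue-1: 40+80 = 120 > 100
    worker-1: 46+80 = 126 > 70
Round 2 — queue-1, worker-1 crash.
  queue-1 sheds 120 req/s to db-m: 120 each.
    db-m: 30+120 = 150 > 120
  worker-1 sheds 126 req/s to lb-1: 126 each.
    lb-1: 66+126 = 192 > 120
Round 3 — db-m, lb-1 crash.
  db-m sheds 150 req/s: no online neighbours, lost.
  lb-1 sheds 192 req/s to app-b: 192 each.
    app-b: 80+192 = 272 > 120
Round 4 — app-b crashes.
  app-b sheds 272 req/s to cache-1: 272 each.
    cache-1: 106+272 = 378 > 140
Round 5 — cache-1 crashes.
  cache-1 sheds 378 req/s: no online neighbours, lost.
No further crashes.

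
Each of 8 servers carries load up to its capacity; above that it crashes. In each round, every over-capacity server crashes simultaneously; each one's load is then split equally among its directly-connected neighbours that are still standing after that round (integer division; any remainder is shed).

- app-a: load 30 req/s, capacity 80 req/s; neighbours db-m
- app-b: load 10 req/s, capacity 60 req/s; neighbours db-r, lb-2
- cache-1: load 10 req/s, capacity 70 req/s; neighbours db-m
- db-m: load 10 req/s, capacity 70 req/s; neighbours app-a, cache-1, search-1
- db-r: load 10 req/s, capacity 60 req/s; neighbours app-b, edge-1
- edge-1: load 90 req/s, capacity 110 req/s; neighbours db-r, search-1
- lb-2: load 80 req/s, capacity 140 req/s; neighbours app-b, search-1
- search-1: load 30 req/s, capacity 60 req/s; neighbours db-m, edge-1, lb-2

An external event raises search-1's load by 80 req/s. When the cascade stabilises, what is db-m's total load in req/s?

Round 1 — search-1 at 110 > 60. search-1 crashes.
  search-1 sheds 110 req/s to db-m, edge-1, lb-2: 36 each (2 lost).
    db-m: 10+36 = 46 ≤ 70
    edge-1: 90+36 = 126 > 110
    lb-2: 80+36 = 116 ≤ 140
Round 2 — edge-1 crashes.
  edge-1 sheds 126 req/s to db-r: 126 each.
    db-r: 10+126 = 136 > 60
Round 3 — db-r crashes.
  db-r sheds 136 req/s to app-b: 136 each.
    app-b: 10+136 = 146 > 60
Round 4 — app-b crashes.
  app-b sheds 146 req/s to lb-2: 146 each.
    lb-2: 116+146 = 262 > 140
Round 5 — lb-2 crashes.
  lb-2 sheds 262 req/s: no online neighbours, lost.
No further crashes.

46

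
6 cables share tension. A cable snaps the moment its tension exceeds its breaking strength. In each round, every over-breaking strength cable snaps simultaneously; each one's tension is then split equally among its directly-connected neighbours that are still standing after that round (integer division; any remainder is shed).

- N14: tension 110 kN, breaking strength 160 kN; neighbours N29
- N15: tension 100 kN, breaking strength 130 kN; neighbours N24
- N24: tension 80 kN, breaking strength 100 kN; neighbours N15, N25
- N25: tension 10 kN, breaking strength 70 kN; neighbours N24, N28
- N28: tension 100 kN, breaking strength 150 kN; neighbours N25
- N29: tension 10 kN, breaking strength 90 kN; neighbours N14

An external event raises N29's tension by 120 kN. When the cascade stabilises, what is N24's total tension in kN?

80

Round 1 — N29 at 130 > 90. N29 snaps.
  N29 sheds 130 kN to N14: 130 each.
    N14: 110+130 = 240 > 160
Round 2 — N14 snaps.
  N14 sheds 240 kN: no online neighbours, lost.
No further breaks.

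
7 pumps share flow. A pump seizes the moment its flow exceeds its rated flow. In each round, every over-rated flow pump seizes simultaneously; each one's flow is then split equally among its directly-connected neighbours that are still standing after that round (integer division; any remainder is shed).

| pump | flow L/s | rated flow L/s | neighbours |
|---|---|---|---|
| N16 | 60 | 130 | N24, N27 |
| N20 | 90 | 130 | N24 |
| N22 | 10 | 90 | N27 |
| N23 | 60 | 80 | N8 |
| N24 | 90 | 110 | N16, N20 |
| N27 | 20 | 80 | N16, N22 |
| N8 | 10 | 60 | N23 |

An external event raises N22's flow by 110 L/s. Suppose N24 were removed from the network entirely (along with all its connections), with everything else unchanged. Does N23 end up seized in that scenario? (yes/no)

With N24 removed:
Round 1 — N22 at 120 > 90. N22 seizes.
  N22 sheds 120 L/s to N27: 120 each.
    N27: 20+120 = 140 > 80
Round 2 — N27 seizes.
  N27 sheds 140 L/s to N16: 140 each.
    N16: 60+140 = 200 > 130
Round 3 — N16 seizes.
  N16 sheds 200 L/s: no online neighbours, lost.
No further seizures.

no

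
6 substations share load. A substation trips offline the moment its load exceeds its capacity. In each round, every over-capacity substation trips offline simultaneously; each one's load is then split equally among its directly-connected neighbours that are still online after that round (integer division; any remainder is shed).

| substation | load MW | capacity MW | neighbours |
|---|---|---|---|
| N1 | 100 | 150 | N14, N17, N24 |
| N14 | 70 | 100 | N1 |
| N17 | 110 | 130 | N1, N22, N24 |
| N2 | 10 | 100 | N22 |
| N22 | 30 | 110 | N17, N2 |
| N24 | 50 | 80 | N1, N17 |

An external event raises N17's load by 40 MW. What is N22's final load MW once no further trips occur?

80

Round 1 — N17 at 150 > 130. N17 trips offline.
  N17 sheds 150 MW to N1, N22, N24: 50 each.
    N1: 100+50 = 150 ≤ 150
    N22: 30+50 = 80 ≤ 110
    N24: 50+50 = 100 > 80
Round 2 — N24 trips offline.
  N24 sheds 100 MW to N1: 100 each.
    N1: 150+100 = 250 > 150
Round 3 — N1 trips offline.
  N1 sheds 250 MW to N14: 250 each.
    N14: 70+250 = 320 > 100
Round 4 — N14 trips offline.
  N14 sheds 320 MW: no online neighbours, lost.
No further trips.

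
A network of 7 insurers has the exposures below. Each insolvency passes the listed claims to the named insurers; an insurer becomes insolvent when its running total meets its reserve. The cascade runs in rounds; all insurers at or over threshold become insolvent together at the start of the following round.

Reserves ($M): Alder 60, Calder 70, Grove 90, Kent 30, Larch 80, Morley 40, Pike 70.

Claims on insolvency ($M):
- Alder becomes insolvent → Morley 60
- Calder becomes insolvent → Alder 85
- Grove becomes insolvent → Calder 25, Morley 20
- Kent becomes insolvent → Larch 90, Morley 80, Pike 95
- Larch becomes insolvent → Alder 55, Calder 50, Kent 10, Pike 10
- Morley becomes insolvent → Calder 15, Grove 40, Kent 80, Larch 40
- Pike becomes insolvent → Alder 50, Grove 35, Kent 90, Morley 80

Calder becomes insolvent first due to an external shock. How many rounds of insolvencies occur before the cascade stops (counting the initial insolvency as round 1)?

5

Round 1 — Calder becomes insolvent (initial).
  Alder: +85 → 85 ≥ 60
Round 2 — Alder becomes insolvent.
  Morley: +60 → 60 ≥ 40
Round 3 — Morley becomes insolvent.
  Grove: +40 → 40 < 90
  Kent: +80 → 80 ≥ 30
  Larch: +40 → 40 < 80
Round 4 — Kent becomes insolvent.
  Larch: +90 → 130 ≥ 80
  Pike: +95 → 95 ≥ 70
Round 5 — Larch, Pike become insolvent.
  Grove: +35 → 75 < 90
No further insolvencies.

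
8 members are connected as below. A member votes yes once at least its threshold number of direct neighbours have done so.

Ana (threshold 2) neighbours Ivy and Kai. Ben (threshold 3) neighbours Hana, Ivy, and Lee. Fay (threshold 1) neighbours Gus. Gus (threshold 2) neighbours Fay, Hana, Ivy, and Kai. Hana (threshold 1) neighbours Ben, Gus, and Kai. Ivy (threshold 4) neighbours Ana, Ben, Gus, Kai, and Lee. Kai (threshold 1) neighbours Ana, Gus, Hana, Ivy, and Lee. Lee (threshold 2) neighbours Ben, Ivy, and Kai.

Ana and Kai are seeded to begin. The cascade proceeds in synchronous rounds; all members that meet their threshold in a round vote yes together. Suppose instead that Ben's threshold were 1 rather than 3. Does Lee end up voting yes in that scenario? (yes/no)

With Ben's threshold at 1:
Round 1 — Ana, Kai vote yes (initial).
Round 2 — checking thresholds:
  Gus: 1 of 4 neighbours < 2, below threshold.
  Hana: 1 of 3 neighbours ≥ 1, votes yes.
  Ivy: 2 of 5 neighbours < 4, below threshold.
  Lee: 1 of 3 neighbours < 2, below threshold.
Round 3 — checking thresholds:
  Ben: 1 of 3 neighbours ≥ 1, votes yes.
  Gus: 2 of 4 neighbours ≥ 2, votes yes.
  Ivy: 2 of 5 neighbours < 4, below threshold.
  Lee: 1 of 3 neighbours < 2, below threshold.
Round 4 — checking thresholds:
  Fay: 1 of 1 neighbours ≥ 1, votes yes.
  Ivy: 4 of 5 neighbours ≥ 4, votes yes.
  Lee: 2 of 3 neighbours ≥ 2, votes yes.
Round 5 — no new yes votes; cascade stops.

yes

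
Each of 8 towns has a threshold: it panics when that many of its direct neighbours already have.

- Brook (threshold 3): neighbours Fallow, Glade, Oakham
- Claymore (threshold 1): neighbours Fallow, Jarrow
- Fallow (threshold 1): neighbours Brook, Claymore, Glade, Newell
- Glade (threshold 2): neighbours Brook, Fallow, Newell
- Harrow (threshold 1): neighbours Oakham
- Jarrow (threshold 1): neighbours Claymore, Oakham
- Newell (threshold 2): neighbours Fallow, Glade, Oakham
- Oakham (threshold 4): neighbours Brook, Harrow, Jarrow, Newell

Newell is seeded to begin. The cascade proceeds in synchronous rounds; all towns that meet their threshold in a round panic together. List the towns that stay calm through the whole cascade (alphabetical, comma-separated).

Round 1 — Newell panics (initial).
Round 2 — checking thresholds:
  Fallow: 1 of 4 neighbours ≥ 1, panics.
  Glade: 1 of 3 neighbours < 2, below threshold.
  Oakham: 1 of 4 neighbours < 4, below threshold.
Round 3 — checking thresholds:
  Brook: 1 of 3 neighbours < 3, below threshold.
  Claymore: 1 of 2 neighbours ≥ 1, panics.
  Glade: 2 of 3 neighbours ≥ 2, panics.
  Oakham: 1 of 4 neighbours < 4, below threshold.
Round 4 — checking thresholds:
  Brook: 2 of 3 neighbours < 3, below threshold.
  Jarrow: 1 of 2 neighbours ≥ 1, panics.
  Oakham: 1 of 4 neighbours < 4, below threshold.
Round 5 — no new panics; cascade stops.

Brook, Harrow, Oakham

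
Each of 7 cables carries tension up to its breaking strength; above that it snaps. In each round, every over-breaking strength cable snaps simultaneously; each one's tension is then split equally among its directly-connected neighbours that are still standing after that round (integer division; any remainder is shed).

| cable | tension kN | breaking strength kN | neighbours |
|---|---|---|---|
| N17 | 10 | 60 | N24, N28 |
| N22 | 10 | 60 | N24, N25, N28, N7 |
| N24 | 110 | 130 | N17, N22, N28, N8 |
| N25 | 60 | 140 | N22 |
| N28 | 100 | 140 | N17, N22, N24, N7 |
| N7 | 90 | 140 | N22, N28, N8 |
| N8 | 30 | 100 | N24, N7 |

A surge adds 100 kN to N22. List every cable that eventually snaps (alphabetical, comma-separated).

Round 1 — N22 at 110 > 60. N22 snaps.
  N22 sheds 110 kN to N24, N25, N28, N7: 27 each (2 lost).
    N24: 110+27 = 137 > 130
    N25: 60+27 = 87 ≤ 140
    N28: 100+27 = 127 ≤ 140
    N7: 90+27 = 117 ≤ 140
Round 2 — N24 snaps.
  N24 sheds 137 kN to N17, N28, N8: 45 each (2 lost).
    N17: 10+45 = 55 ≤ 60
    N28: 127+45 = 172 > 140
    N8: 30+45 = 75 ≤ 100
Round 3 — N28 snaps.
  N28 sheds 172 kN to N17, N7: 86 each.
    N17: 55+86 = 141 > 60
    N7: 117+86 = 203 > 140
Round 4 — N17, N7 snap.
  N17 sheds 141 kN: no online neighbours, lost.
  N7 sheds 203 kN to N8: 203 each.
    N8: 75+203 = 278 > 100
Round 5 — N8 snaps.
  N8 sheds 278 kN: no online neighbours, lost.
No further breaks.

N17, N22, N24, N28, N7, N8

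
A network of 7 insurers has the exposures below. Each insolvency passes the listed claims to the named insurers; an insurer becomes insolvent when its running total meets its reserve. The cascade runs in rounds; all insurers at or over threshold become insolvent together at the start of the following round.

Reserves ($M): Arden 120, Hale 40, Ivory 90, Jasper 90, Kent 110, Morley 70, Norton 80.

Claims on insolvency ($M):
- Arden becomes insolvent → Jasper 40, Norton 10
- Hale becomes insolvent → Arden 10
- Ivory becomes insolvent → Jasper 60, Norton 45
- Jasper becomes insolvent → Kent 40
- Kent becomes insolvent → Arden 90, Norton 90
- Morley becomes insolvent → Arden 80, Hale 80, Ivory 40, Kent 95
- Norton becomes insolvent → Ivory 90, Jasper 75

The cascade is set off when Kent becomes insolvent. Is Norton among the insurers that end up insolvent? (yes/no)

yes

Round 1 — Kent becomes insolvent (initial).
  Arden: +90 → 90 < 120
  Norton: +90 → 90 ≥ 80
Round 2 — Norton becomes insolvent.
  Ivory: +90 → 90 ≥ 90
  Jasper: +75 → 75 < 90
Round 3 — Ivory becomes insolvent.
  Jasper: +60 → 135 ≥ 90
Round 4 — Jasper becomes insolvent.
No further insolvencies.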